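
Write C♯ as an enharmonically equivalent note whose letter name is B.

B##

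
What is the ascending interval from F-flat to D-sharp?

doubly augmented sixth

The letter names run F→D, a span of 5 letter steps, so the interval is some kind of sixth.
Fb to D# is 11 semitones. A major sixth is 9, so 11 makes it doubly augmented.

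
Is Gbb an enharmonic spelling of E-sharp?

Gbb is pitch class 5; E# is pitch class 5.
All spellings map to pitch class 5, so they are enharmonically equivalent.

Yes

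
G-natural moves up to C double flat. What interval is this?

Counting letters G–A–B–C gives a fourth.
G→Cbb = 3 semitones, 2 narrower than the perfect fourth (5), so doubly diminished.

doubly diminished fourth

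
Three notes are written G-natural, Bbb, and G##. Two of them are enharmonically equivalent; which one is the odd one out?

In 12-tone equal temperament, enharmonic equivalents share a pitch class. G is pitch class 7; Bbb is pitch class 9; G## is pitch class 9.
Bbb and G## share pitch class 9, while G is pitch class 7.

G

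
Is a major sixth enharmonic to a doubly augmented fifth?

Yes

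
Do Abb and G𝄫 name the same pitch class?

No

Two spellings are enharmonically equivalent only if they share a pitch class.
Here Abb → 7, Gbb → 5; 5 ≠ 7, so they are not.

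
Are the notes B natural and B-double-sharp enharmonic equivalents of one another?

No

B is pitch class 11; B## is pitch class 1.
The pitch classes differ (11 vs. 1), so they are not enharmonic equivalents.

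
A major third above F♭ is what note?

Ab

F up a major third is A, so the target letter is A.
From Fb, a major third is 4 semitones up: Ab.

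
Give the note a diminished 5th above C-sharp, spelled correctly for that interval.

C up a perfect fifth is G, so the target letter is G.
From C#, a diminished fifth is 6 semitones up: G.

G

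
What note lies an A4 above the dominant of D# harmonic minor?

The dominant of D# harmonic minor is A#.
An augmented fourth (6 semitones) above A# lands on the letter D, giving D##.

D##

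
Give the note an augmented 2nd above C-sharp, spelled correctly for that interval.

D##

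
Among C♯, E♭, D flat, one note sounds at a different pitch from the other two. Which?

In 12-tone equal temperament, enharmonic equivalents share a pitch class. C# is pitch class 1; Eb is pitch class 3; Db is pitch class 1.
C# and Db share pitch class 1, while Eb is pitch class 3.

Eb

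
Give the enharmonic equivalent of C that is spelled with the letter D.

Plain D sits 2 semitones above C, so on the letter D the same pitch needs a double flat: Dbb.

Dbb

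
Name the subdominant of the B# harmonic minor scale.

The B# harmonic minor scale runs B# C## D# E# F## G# A##.
Degree 4 is E#.

E#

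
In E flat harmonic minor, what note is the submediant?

Degree 6 takes the letter 5 steps above E, which is C.
In harmonic minor, degree 6 sits 8 semitones above the tonic. Eb + 8 semitones is pitch class 11, spelled on C as Cb.

Cb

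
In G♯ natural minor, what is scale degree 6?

The G# natural minor scale runs G# A# B C# D# E F#.
Degree 6 is E.

E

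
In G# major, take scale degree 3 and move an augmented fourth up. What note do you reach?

Scale degree 3 of G# major is B#.
An augmented fourth (6 semitones) above B# lands on the letter E, giving E##.

E##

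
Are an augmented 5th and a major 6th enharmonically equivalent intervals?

An augmented fifth spans 8 semitones; a major sixth spans 9.
The spans differ, so they are not enharmonic equivalents.

No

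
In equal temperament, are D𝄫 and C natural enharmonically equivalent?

Dbb is pitch class 0; C is pitch class 0.
All spellings map to pitch class 0, so they are enharmonically equivalent.

Yes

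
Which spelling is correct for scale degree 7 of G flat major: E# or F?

Each scale degree takes a distinct letter name. Degree 7 of a scale on G must use the letter F.
F and E# are enharmonically the same pitch, but only F uses the letter F, so it is the correct spelling here.

F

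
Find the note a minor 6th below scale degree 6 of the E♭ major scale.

Scale degree 6 of Eb major is C.
A minor sixth (8 semitones) below C lands on the letter E, giving E.

E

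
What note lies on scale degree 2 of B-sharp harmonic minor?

C##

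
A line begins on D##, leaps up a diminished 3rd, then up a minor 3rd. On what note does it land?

A diminished third up from D## is F# (letter F, 2 semitones up).
A minor third up from F# is A (letter A, 3 semitones up).

A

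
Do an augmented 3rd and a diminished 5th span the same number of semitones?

No

An augmented third spans 5 semitones; a diminished fifth spans 6.
The spans differ, so they are not enharmonic equivalents.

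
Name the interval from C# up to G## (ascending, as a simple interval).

augmented fifth

The letter names run C→G, a span of 4 letter steps, so the interval is some kind of fifth.
C# to G## is 8 semitones. A perfect fifth is 7, so 8 makes it augmented.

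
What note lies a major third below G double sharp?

E#

G down a major third is Eb, so the target letter is E.
From G##, a major third is 4 semitones down: E#.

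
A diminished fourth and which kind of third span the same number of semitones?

major

A diminished fourth spans 4 semitones.
A third spanning 4 semitones is major (the major third is 4).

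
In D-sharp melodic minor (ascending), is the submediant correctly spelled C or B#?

B#

Each scale degree takes a distinct letter name. Degree 6 of a scale on D must use the letter B.
B# and C are enharmonically the same pitch, but only B# uses the letter B, so it is the correct spelling here.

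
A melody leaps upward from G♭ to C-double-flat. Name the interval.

diminished fourth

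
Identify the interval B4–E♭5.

The letter names run B→E, a span of 3 letter steps, so the interval is some kind of fourth.
B to Eb is 4 semitones. A perfect fourth is 5, so 4 makes it diminished.

diminished fourth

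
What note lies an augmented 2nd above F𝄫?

Gb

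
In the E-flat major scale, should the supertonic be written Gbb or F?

Each scale degree takes a distinct letter name. Degree 2 of a scale on E must use the letter F.
F and Gbb are enharmonically the same pitch, but only F uses the letter F, so it is the correct spelling here.

F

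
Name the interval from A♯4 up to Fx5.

The letter names run A→F, a span of 5 letter steps, so the interval is some kind of sixth.
A# to F## is 9 semitones. A major sixth is 9, so 9 makes it major.

major sixth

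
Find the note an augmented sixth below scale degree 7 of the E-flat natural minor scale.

Fbb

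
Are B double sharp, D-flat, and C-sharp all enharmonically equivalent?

B## is pitch class 1; Db is pitch class 1; C# is pitch class 1.
All spellings map to pitch class 1, so they are enharmonically equivalent.

Yes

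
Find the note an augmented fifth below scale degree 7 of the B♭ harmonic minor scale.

Db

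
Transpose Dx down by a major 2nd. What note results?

A second below D lands on the letter C.
A major second spans 2 semitones, so D## moves to pitch class 2. On the letter C that is C##.

C##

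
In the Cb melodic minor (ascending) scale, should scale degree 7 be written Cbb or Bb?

Each scale degree takes a distinct letter name. Degree 7 of a scale on C must use the letter B.
Bb and Cbb are enharmonically the same pitch, but only Bb uses the letter B, so it is the correct spelling here.

Bb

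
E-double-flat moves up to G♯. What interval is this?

The letter names run E→G, a span of 2 letter steps, so the interval is some kind of third.
Ebb to G# is 6 semitones. A major third is 4, so 6 makes it doubly augmented.

doubly augmented third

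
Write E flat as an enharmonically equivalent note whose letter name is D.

Eb is pitch class 3. The letter D alone is pitch class 2.
To reach pitch class 3 from D requires an offset of +1 semitone, i.e. sharp: D#.

D#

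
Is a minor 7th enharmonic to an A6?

Yes

A minor seventh spans 10 semitones; an augmented sixth spans 10.
They are enharmonically equivalent.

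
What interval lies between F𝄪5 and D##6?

The letter names run F→D, a span of 5 letter steps, so the interval is some kind of sixth.
F## to D## is 9 semitones. A major sixth is 9, so 9 makes it major.

major sixth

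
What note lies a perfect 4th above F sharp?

B

F up a perfect fourth is Bb, so the target letter is B.
From F#, a perfect fourth is 5 semitones up: B.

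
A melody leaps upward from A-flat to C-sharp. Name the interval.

The letter names run A→C, a span of 2 letter steps, so the interval is some kind of third.
Ab to C# is 5 semitones. A major third is 4, so 5 makes it augmented.

augmented third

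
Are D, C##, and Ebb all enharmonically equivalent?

Yes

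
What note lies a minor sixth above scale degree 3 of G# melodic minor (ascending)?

G

Scale degree 3 of G# melodic minor (ascending) is B.
A minor sixth (8 semitones) above B lands on the letter G, giving G.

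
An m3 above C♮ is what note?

Eb

A third above C lands on the letter E.
A minor third spans 3 semitones, so C moves to pitch class 3. On the letter E that is Eb.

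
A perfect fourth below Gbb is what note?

Dbb

A fourth below G lands on the letter D.
A perfect fourth spans 5 semitones, so Gbb moves to pitch class 0. On the letter D that is Dbb.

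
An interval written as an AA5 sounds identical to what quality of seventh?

A doubly augmented fifth spans 9 semitones.
A seventh spanning 9 semitones is diminished (the major seventh is 11).

diminished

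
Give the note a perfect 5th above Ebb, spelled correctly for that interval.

A fifth above E lands on the letter B.
A perfect fifth spans 7 semitones, so Ebb moves to pitch class 9. On the letter B that is Bbb.

Bbb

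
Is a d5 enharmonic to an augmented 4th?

Yes

A diminished fifth spans 6 semitones; an augmented fourth spans 6.
They are enharmonically equivalent.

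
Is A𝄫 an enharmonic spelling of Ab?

No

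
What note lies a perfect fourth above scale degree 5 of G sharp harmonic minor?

G#

Scale degree 5 of G# harmonic minor is D#.
A perfect fourth (5 semitones) above D# lands on the letter G, giving G#.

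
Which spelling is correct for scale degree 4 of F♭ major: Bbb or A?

Each scale degree takes a distinct letter name. Degree 4 of a scale on F must use the letter B.
Bbb and A are enharmonically the same pitch, but only Bbb uses the letter B, so it is the correct spelling here.

Bbb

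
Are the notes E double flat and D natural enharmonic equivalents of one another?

Yes

Ebb is pitch class 2; D is pitch class 2.
All spellings map to pitch class 2, so they are enharmonically equivalent.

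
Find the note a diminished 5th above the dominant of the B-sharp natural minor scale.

C#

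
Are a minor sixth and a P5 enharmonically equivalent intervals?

No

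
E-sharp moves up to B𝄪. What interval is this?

augmented fifth

Counting letters E–F–G–A–B gives a fifth.
E#→B## = 8 semitones, 1 wider than the perfect fifth (7), so augmented.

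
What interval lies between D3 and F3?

minor third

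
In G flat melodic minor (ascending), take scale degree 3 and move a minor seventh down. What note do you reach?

Scale degree 3 of Gb melodic minor (ascending) is Bbb.
A minor seventh (10 semitones) below Bbb lands on the letter C, giving Cb.

Cb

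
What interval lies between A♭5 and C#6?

augmented third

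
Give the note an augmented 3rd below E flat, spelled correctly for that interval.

Cbb

A third below E lands on the letter C.
An augmented third spans 5 semitones, so Eb moves to pitch class 10. On the letter C that is Cbb.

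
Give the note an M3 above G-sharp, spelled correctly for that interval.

A third above G lands on the letter B.
A major third spans 4 semitones, so G# moves to pitch class 0. On the letter B that is B#.

B#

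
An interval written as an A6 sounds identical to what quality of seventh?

An augmented sixth spans 10 semitones.
A seventh spanning 10 semitones is minor (the major seventh is 11).

minor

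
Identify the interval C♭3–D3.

The letter names run C→D, a span of 1 letter step, so the interval is some kind of second.
Cb to D is 3 semitones. A major second is 2, so 3 makes it augmented.

augmented second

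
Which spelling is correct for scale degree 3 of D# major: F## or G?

F##

Each scale degree takes a distinct letter name. Degree 3 of a scale on D must use the letter F.
F## and G are enharmonically the same pitch, but only F## uses the letter F, so it is the correct spelling here.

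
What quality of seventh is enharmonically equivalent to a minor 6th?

A minor sixth spans 8 semitones.
A seventh spanning 8 semitones is doubly diminished (the major seventh is 11).

doubly diminished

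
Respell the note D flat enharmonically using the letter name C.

C#

Plain C sits 1 semitone below Db, so on the letter C the same pitch needs a sharp: C#.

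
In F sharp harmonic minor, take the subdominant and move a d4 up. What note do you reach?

Eb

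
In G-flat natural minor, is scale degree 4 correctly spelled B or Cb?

Each scale degree takes a distinct letter name. Degree 4 of a scale on G must use the letter C.
Cb and B are enharmonically the same pitch, but only Cb uses the letter C, so it is the correct spelling here.

Cb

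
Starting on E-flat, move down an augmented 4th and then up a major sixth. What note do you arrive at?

An augmented fourth down from Eb is Bbb (letter B, 6 semitones down).
A major sixth up from Bbb is Gb (letter G, 9 semitones up).

Gb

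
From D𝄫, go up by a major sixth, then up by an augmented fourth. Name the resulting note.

A major sixth up from Dbb is Bbb (letter B, 9 semitones up).
An augmented fourth up from Bbb is Eb (letter E, 6 semitones up).

Eb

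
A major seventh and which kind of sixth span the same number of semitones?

doubly augmented

A major seventh spans 11 semitones.
A sixth spanning 11 semitones is doubly augmented (the major sixth is 9).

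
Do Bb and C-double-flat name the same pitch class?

Yes

Bb = pitch class 10 and Cbb = pitch class 10 — the same pitch class, so they are enharmonic equivalents.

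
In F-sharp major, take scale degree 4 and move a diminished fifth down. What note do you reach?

Scale degree 4 of F# major is B.
A diminished fifth (6 semitones) below B lands on the letter E, giving E#.

E#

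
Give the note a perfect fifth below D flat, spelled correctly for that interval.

Gb

A fifth below D lands on the letter G.
A perfect fifth spans 7 semitones, so Db moves to pitch class 6. On the letter G that is Gb.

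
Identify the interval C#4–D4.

minor second

Counting letters C–D gives a second.
C#→D = 1 semitone, 1 narrower than the major second (2), so minor.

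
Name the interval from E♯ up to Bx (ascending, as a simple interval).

augmented fifth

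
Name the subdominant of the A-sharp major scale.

D#

The A# major scale runs A# B# C## D# E# F## G##.
Degree 4 is D#.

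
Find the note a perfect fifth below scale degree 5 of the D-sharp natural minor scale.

D#

Scale degree 5 of D# natural minor is A#.
A perfect fifth (7 semitones) below A# lands on the letter D, giving D#.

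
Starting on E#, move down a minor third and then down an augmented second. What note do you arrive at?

B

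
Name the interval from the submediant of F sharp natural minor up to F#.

major third

The submediant of F# natural minor is D.
D up to F#: letters D→F make it a third; 4 semitones makes it major.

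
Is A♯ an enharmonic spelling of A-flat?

A# is pitch class 10; Ab is pitch class 8.
The pitch classes differ (10 vs. 8), so they are not enharmonic equivalents.

No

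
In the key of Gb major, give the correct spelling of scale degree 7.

The Gb major scale runs Gb Ab Bb Cb Db Eb F.
Degree 7 is F.

F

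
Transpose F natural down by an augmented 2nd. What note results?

A second below F lands on the letter E.
An augmented second spans 3 semitones, so F moves to pitch class 2. On the letter E that is Ebb.

Ebb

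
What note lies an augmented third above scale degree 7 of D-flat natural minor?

E

Scale degree 7 of Db natural minor is Cb.
An augmented third (5 semitones) above Cb lands on the letter E, giving E.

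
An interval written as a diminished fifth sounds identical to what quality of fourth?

augmented

A diminished fifth spans 6 semitones.
A fourth spanning 6 semitones is augmented (the perfect fourth is 5).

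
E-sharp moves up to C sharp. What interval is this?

Counting letters E–F–G–A–B–C gives a sixth.
E#→C# = 8 semitones, 1 narrower than the major sixth (9), so minor.

minor sixth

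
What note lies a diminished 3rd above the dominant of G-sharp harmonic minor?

The dominant of G# harmonic minor is D#.
A diminished third (2 semitones) above D# lands on the letter F, giving F.

F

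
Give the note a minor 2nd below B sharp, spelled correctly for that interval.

A second below B lands on the letter A.
A minor second spans 1 semitone, so B# moves to pitch class 11. On the letter A that is A##.

A##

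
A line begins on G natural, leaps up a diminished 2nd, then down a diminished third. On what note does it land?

F

A diminished second up from G is Abb (letter A, 0 semitones up).
A diminished third down from Abb is F (letter F, 2 semitones down).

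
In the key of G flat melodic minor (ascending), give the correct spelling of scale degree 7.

The Gb melodic minor (ascending) scale runs Gb Ab Bbb Cb Db Eb F.
Degree 7 is F.

F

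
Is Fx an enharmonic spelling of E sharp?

Two spellings are enharmonically equivalent only if they share a pitch class.
Here F## → 7, E# → 5; 5 ≠ 7, so they are not.

No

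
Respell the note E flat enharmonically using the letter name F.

Plain F sits 2 semitones above Eb, so on the letter F the same pitch needs a double flat: Fbb.

Fbb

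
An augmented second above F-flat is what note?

G

F up a major second is G, so the target letter is G.
From Fb, an augmented second is 3 semitones up: G.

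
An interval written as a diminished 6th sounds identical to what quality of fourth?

A diminished sixth spans 7 semitones.
A fourth spanning 7 semitones is doubly augmented (the perfect fourth is 5).

doubly augmented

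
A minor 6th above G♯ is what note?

E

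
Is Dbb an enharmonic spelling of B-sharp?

Dbb = pitch class 0 and B# = pitch class 0 — the same pitch class, so they are enharmonic equivalents.

Yes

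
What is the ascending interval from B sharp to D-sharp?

The letter names run B→D, a span of 2 letter steps, so the interval is some kind of third.
B# to D# is 3 semitones. A major third is 4, so 3 makes it minor.

minor third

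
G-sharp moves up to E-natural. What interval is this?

minor sixth

The letter names run G→E, a span of 5 letter steps, so the interval is some kind of sixth.
G# to E is 8 semitones. A major sixth is 9, so 8 makes it minor.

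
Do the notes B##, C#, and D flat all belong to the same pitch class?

Yes

B## is pitch class 1; C# is pitch class 1; Db is pitch class 1.
All spellings map to pitch class 1, so they are enharmonically equivalent.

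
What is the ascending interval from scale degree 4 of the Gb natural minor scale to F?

Scale degree 4 of Gb natural minor is Cb.
Cb up to F: letters C→F make it a fourth; 6 semitones makes it augmented.

augmented fourth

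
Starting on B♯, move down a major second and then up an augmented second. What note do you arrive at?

B##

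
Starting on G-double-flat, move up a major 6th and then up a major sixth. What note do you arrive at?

Cb

A major sixth up from Gbb is Ebb (letter E, 9 semitones up).
A major sixth up from Ebb is Cb (letter C, 9 semitones up).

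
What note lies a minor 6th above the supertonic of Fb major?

The supertonic of Fb major is Gb.
A minor sixth (8 semitones) above Gb lands on the letter E, giving Ebb.

Ebb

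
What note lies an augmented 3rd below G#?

Eb

A third below G lands on the letter E.
An augmented third spans 5 semitones, so G# moves to pitch class 3. On the letter E that is Eb.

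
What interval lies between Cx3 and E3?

diminished third

The letter names run C→E, a span of 2 letter steps, so the interval is some kind of third.
C## to E is 2 semitones. A major third is 4, so 2 makes it diminished.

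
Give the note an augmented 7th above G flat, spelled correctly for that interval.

F#

G up a major seventh is F#, so the target letter is F.
From Gb, an augmented seventh is 12 semitones up: F#.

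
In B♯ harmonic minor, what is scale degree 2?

C##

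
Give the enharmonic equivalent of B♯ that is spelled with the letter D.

Dbb

B# is pitch class 0. The letter D alone is pitch class 2.
To reach pitch class 0 from D requires an offset of -2 semitones, i.e. double flat: Dbb.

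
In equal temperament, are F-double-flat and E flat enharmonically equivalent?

Yes

Fbb is pitch class 3; Eb is pitch class 3.
All spellings map to pitch class 3, so they are enharmonically equivalent.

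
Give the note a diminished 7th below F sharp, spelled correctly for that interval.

G##

A seventh below F lands on the letter G.
A diminished seventh spans 9 semitones, so F# moves to pitch class 9. On the letter G that is G##.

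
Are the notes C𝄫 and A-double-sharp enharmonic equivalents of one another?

Two spellings are enharmonically equivalent only if they share a pitch class.
Here Cbb → 10, A## → 11; 10 ≠ 11, so they are not.

No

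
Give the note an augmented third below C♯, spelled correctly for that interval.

C down a major third is Ab, so the target letter is A.
From C#, an augmented third is 5 semitones down: Ab.

Ab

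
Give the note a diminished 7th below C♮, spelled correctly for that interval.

D#

C down a major seventh is Db, so the target letter is D.
From C, a diminished seventh is 9 semitones down: D#.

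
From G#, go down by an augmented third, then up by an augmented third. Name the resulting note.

An augmented third down from G# is Eb (letter E, 5 semitones down).
An augmented third up from Eb is G# (letter G, 5 semitones up).

G#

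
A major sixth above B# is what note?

B up a major sixth is G#, so the target letter is G.
From B#, a major sixth is 9 semitones up: G##.

G##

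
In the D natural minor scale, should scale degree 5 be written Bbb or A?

Each scale degree takes a distinct letter name. Degree 5 of a scale on D must use the letter A.
A and Bbb are enharmonically the same pitch, but only A uses the letter A, so it is the correct spelling here.

A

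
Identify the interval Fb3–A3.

The letter names run F→A, a span of 2 letter steps, so the interval is some kind of third.
Fb to A is 5 semitones. A major third is 4, so 5 makes it augmented.

augmented third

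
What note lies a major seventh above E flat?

D

E up a major seventh is D#, so the target letter is D.
From Eb, a major seventh is 11 semitones up: D.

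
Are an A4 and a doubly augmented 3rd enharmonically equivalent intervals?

Yes

An augmented fourth spans 6 semitones; a doubly augmented third spans 6.
They are enharmonically equivalent.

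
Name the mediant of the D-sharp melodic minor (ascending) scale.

F#

The D# melodic minor (ascending) scale runs D# E# F# G# A# B# C##.
Degree 3 is F#.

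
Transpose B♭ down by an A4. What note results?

B down a perfect fourth is F#, so the target letter is F.
From Bb, an augmented fourth is 6 semitones down: Fb.

Fb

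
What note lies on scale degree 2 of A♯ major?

The A# major scale runs A# B# C## D# E# F## G##.
Degree 2 is B#.

B#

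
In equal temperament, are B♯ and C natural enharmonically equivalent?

Yes

B# is pitch class 0; C is pitch class 0.
All spellings map to pitch class 0, so they are enharmonically equivalent.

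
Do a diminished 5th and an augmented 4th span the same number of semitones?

Yes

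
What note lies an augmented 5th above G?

D#

G up a perfect fifth is D, so the target letter is D.
From G, an augmented fifth is 8 semitones up: D#.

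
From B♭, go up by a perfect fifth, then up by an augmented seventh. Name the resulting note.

E#

A perfect fifth up from Bb is F (letter F, 7 semitones up).
An augmented seventh up from F is E# (letter E, 12 semitones up).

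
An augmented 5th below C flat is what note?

A fifth below C lands on the letter F.
An augmented fifth spans 8 semitones, so Cb moves to pitch class 3. On the letter F that is Fbb.

Fbb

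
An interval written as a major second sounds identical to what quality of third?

A major second spans 2 semitones.
A third spanning 2 semitones is diminished (the major third is 4).

diminished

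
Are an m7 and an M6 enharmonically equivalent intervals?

No

A minor seventh spans 10 semitones; a major sixth spans 9.
The spans differ, so they are not enharmonic equivalents.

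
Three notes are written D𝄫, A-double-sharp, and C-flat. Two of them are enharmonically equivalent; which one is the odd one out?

Dbb

In 12-tone equal temperament, enharmonic equivalents share a pitch class. Dbb is pitch class 0; A## is pitch class 11; Cb is pitch class 11.
A## and Cb share pitch class 11, while Dbb is pitch class 0.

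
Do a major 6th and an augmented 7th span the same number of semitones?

A major sixth spans 9 semitones; an augmented seventh spans 12.
The spans differ, so they are not enharmonic equivalents.

No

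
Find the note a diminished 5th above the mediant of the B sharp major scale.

A#

The mediant of B# major is D##.
A diminished fifth (6 semitones) above D## lands on the letter A, giving A#.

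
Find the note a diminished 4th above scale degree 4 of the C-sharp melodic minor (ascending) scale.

Scale degree 4 of C# melodic minor (ascending) is F#.
A diminished fourth (4 semitones) above F# lands on the letter B, giving Bb.

Bb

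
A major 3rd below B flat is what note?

Gb

A third below B lands on the letter G.
A major third spans 4 semitones, so Bb moves to pitch class 6. On the letter G that is Gb.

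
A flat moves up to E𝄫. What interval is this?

diminished fifth

The letter names run A→E, a span of 4 letter steps, so the interval is some kind of fifth.
Ab to Ebb is 6 semitones. A perfect fifth is 7, so 6 makes it diminished.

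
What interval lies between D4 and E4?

major second

The letter names run D→E, a span of 1 letter step, so the interval is some kind of second.
D to E is 2 semitones. A major second is 2, so 2 makes it major.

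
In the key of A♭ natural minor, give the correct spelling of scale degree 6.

Fb

Degree 6 takes the letter 5 steps above A, which is F.
In natural minor, degree 6 sits 8 semitones above the tonic. Ab + 8 semitones is pitch class 4, spelled on F as Fb.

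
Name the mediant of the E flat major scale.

Degree 3 takes the letter 2 steps above E, which is G.
In major, degree 3 sits 4 semitones above the tonic. Eb + 4 semitones is pitch class 7, spelled on G as G.

G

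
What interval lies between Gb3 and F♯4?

The letter names run G→F, a span of 6 letter steps, so the interval is some kind of seventh.
Gb to F# is 12 semitones. A major seventh is 11, so 12 makes it augmented.

augmented seventh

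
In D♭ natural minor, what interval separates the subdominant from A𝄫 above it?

minor second

The subdominant of Db natural minor is Gb.
Gb up to Abb: letters G→A make it a second; 1 semitone makes it minor.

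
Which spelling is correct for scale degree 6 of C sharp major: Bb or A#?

Each scale degree takes a distinct letter name. Degree 6 of a scale on C must use the letter A.
A# and Bb are enharmonically the same pitch, but only A# uses the letter A, so it is the correct spelling here.

A#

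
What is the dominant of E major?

B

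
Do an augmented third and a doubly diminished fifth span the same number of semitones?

Yes

An augmented third spans 5 semitones; a doubly diminished fifth spans 5.
They are enharmonically equivalent.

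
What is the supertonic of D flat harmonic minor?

Eb

Degree 2 takes the letter 1 step above D, which is E.
In harmonic minor, degree 2 sits 2 semitones above the tonic. Db + 2 semitones is pitch class 3, spelled on E as Eb.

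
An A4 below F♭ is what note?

A fourth below F lands on the letter C.
An augmented fourth spans 6 semitones, so Fb moves to pitch class 10. On the letter C that is Cbb.

Cbb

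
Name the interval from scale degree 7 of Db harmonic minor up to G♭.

Scale degree 7 of Db harmonic minor is C.
C up to Gb: letters C→G make it a fifth; 6 semitones makes it diminished.

diminished fifth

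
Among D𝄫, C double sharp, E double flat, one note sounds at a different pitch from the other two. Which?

In 12-tone equal temperament, enharmonic equivalents share a pitch class. Dbb is pitch class 0; C## is pitch class 2; Ebb is pitch class 2.
C## and Ebb share pitch class 2, while Dbb is pitch class 0.

Dbb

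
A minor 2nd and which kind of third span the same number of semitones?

doubly diminished

A minor second spans 1 semitone.
A third spanning 1 semitone is doubly diminished (the major third is 4).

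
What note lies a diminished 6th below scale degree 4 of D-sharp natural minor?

B##

Scale degree 4 of D# natural minor is G#.
A diminished sixth (7 semitones) below G# lands on the letter B, giving B##.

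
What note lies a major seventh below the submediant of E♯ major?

The submediant of E# major is C##.
A major seventh (11 semitones) below C## lands on the letter D, giving D#.

D#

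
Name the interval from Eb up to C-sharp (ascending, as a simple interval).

augmented sixth

The letter names run E→C, a span of 5 letter steps, so the interval is some kind of sixth.
Eb to C# is 10 semitones. A major sixth is 9, so 10 makes it augmented.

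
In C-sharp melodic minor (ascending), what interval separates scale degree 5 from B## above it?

augmented third

Scale degree 5 of C# melodic minor (ascending) is G#.
G# up to B##: letters G→B make it a third; 5 semitones makes it augmented.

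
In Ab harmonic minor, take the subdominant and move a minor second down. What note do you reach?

C

The subdominant of Ab harmonic minor is Db.
A minor second (1 semitone) below Db lands on the letter C, giving C.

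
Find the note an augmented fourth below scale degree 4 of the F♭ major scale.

Scale degree 4 of Fb major is Bbb.
An augmented fourth (6 semitones) below Bbb lands on the letter F, giving Fbb.

Fbb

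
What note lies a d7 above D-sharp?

C

D up a major seventh is C#, so the target letter is C.
From D#, a diminished seventh is 9 semitones up: C.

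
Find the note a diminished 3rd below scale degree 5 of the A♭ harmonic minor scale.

C#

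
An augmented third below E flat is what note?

Cbb

A third below E lands on the letter C.
An augmented third spans 5 semitones, so Eb moves to pitch class 10. On the letter C that is Cbb.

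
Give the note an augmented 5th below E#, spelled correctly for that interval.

A

E down a perfect fifth is A, so the target letter is A.
From E#, an augmented fifth is 8 semitones down: A.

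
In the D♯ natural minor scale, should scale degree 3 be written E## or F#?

F#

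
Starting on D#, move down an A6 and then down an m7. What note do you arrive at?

An augmented sixth down from D# is F (letter F, 10 semitones down).
A minor seventh down from F is G (letter G, 10 semitones down).

G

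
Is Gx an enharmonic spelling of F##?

No

G## is pitch class 9; F## is pitch class 7.
The pitch classes differ (9 vs. 7), so they are not enharmonic equivalents.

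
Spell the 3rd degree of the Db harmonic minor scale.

Degree 3 takes the letter 2 steps above D, which is F.
In harmonic minor, degree 3 sits 3 semitones above the tonic. Db + 3 semitones is pitch class 4, spelled on F as Fb.

Fb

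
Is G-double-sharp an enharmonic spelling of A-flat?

No

Two spellings are enharmonically equivalent only if they share a pitch class.
Here G## → 9, Ab → 8; 8 ≠ 9, so they are not.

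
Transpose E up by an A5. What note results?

A fifth above E lands on the letter B.
An augmented fifth spans 8 semitones, so E moves to pitch class 0. On the letter B that is B#.

B#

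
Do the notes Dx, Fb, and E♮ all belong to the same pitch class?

Yes

D## = pitch class 4 and Fb = pitch class 4 and E = pitch class 4 — the same pitch class, so they are enharmonic equivalents.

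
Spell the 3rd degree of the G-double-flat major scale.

The Gbb major scale runs Gbb Abb Bbb Cbb Dbb Ebb Fb.
Degree 3 is Bbb.

Bbb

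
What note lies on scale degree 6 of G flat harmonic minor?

Ebb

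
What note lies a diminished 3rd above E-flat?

Gbb

E up a major third is G#, so the target letter is G.
From Eb, a diminished third is 2 semitones up: Gbb.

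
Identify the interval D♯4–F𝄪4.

The letter names run D→F, a span of 2 letter steps, so the interval is some kind of third.
D# to F## is 4 semitones. A major third is 4, so 4 makes it major.

major third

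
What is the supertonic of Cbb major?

The Cbb major scale runs Cbb Dbb Ebb Fbb Gbb Abb Bbb.
Degree 2 is Dbb.

Dbb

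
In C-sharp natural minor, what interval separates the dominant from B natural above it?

The dominant of C# natural minor is G#.
G# up to B: letters G→B make it a third; 3 semitones makes it minor.

minor third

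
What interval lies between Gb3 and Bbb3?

minor third

Counting letters G–A–B gives a third.
Gb→Bbb = 3 semitones, 1 narrower than the major third (4), so minor.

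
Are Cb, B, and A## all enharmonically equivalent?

Cb = pitch class 11 and B = pitch class 11 and A## = pitch class 11 — the same pitch class, so they are enharmonic equivalents.

Yes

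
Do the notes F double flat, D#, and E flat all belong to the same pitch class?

Fbb = pitch class 3 and D# = pitch class 3 and Eb = pitch class 3 — the same pitch class, so they are enharmonic equivalents.

Yes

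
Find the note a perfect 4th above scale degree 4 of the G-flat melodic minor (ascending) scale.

Scale degree 4 of Gb melodic minor (ascending) is Cb.
A perfect fourth (5 semitones) above Cb lands on the letter F, giving Fb.

Fb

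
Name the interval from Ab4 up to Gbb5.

The letter names run A→G, a span of 6 letter steps, so the interval is some kind of seventh.
Ab to Gbb is 9 semitones. A major seventh is 11, so 9 makes it diminished.

diminished seventh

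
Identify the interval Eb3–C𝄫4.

The letter names run E→C, a span of 5 letter steps, so the interval is some kind of sixth.
Eb to Cbb is 7 semitones. A major sixth is 9, so 7 makes it diminished.

diminished sixth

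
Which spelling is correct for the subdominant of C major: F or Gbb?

F

Each scale degree takes a distinct letter name. Degree 4 of a scale on C must use the letter F.
F and Gbb are enharmonically the same pitch, but only F uses the letter F, so it is the correct spelling here.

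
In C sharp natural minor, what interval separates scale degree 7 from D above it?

minor third

Scale degree 7 of C# natural minor is B.
B up to D: letters B→D make it a third; 3 semitones makes it minor.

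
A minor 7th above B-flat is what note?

A seventh above B lands on the letter A.
A minor seventh spans 10 semitones, so Bb moves to pitch class 8. On the letter A that is Ab.

Ab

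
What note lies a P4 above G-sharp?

C#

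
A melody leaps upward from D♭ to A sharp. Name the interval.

doubly augmented fifth

The letter names run D→A, a span of 4 letter steps, so the interval is some kind of fifth.
Db to A# is 9 semitones. A perfect fifth is 7, so 9 makes it doubly augmented.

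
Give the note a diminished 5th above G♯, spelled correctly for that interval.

A fifth above G lands on the letter D.
A diminished fifth spans 6 semitones, so G# moves to pitch class 2. On the letter D that is D.

D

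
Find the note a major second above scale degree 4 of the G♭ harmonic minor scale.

Db

Scale degree 4 of Gb harmonic minor is Cb.
A major second (2 semitones) above Cb lands on the letter D, giving Db.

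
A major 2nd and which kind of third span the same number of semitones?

diminished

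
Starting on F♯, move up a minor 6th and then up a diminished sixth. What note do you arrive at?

Bbb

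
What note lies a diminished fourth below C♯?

A fourth below C lands on the letter G.
A diminished fourth spans 4 semitones, so C# moves to pitch class 9. On the letter G that is G##.

G##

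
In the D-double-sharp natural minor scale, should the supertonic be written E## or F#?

E##

Each scale degree takes a distinct letter name. Degree 2 of a scale on D must use the letter E.
E## and F# are enharmonically the same pitch, but only E## uses the letter E, so it is the correct spelling here.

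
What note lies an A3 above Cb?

A third above C lands on the letter E.
An augmented third spans 5 semitones, so Cb moves to pitch class 4. On the letter E that is E.

E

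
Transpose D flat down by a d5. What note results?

G

D down a perfect fifth is G, so the target letter is G.
From Db, a diminished fifth is 6 semitones down: G.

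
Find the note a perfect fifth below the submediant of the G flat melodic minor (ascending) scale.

Ab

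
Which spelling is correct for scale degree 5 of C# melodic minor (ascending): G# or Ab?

Each scale degree takes a distinct letter name. Degree 5 of a scale on C must use the letter G.
G# and Ab are enharmonically the same pitch, but only G# uses the letter G, so it is the correct spelling here.

G#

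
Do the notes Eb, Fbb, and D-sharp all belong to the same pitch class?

Eb is pitch class 3; Fbb is pitch class 3; D# is pitch class 3.
All spellings map to pitch class 3, so they are enharmonically equivalent.

Yes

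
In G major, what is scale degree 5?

The G major scale runs G A B C D E F#.
Degree 5 is D.

D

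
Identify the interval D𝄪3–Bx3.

major sixth

Counting letters D–E–F–G–A–B gives a sixth.
D##→B## = 9 semitones, exactly the major sixth.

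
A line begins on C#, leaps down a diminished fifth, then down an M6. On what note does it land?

A diminished fifth down from C# is F## (letter F, 6 semitones down).
A major sixth down from F## is A# (letter A, 9 semitones down).

A#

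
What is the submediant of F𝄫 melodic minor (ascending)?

Dbb

Degree 6 takes the letter 5 steps above F, which is D.
In melodic minor (ascending), degree 6 sits 9 semitones above the tonic. Fbb + 9 semitones is pitch class 0, spelled on D as Dbb.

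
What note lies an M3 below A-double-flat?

A down a major third is F, so the target letter is F.
From Abb, a major third is 4 semitones down: Fbb.

Fbb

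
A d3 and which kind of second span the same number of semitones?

A diminished third spans 2 semitones.
A second spanning 2 semitones is major (the major second is 2).

major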